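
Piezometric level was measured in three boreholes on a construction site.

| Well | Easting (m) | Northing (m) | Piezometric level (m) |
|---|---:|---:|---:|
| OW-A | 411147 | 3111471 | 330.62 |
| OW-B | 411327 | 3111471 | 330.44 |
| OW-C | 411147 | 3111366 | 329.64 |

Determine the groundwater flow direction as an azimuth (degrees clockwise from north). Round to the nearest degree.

174°

∂h/∂x = (330.44 − 330.62) / (411327 − 411147) = -0.001000
∂h/∂y = (329.64 − 330.62) / (3111366 − 3111471) = +0.009333
Flow direction (−∇h) has components (+0.001000 E, -0.009333 N).
Azimuth = atan2(E, N) = atan2(+0.001000, -0.009333) = 173.9° ≈ 174°.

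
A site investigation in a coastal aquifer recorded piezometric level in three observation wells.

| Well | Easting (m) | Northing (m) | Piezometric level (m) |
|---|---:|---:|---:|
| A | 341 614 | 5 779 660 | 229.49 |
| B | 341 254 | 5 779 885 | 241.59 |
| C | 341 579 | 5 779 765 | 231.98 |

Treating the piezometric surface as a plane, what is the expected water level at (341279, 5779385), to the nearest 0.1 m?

233.1 m

Taking A as reference: B−A = (-360, 225, +12.10); C−A = (-35, 105, +2.49).
Solve a·Δx + b·Δy = Δh: det = (-360)·105 − (-35)·225 = -29925.
∂h/∂x = [(+12.10)·105 − (+2.49)·225] / -29925 = -0.02373
∂h/∂y = [(-360)·(+2.49) − (-35)·(+12.10)] / -29925 = +0.01580
h(341279, 5779385) = 229.49 + (-0.02373)·(-335) + (+0.01580)·(-275) = 229.49 +7.951 -4.346 = 233.095 m.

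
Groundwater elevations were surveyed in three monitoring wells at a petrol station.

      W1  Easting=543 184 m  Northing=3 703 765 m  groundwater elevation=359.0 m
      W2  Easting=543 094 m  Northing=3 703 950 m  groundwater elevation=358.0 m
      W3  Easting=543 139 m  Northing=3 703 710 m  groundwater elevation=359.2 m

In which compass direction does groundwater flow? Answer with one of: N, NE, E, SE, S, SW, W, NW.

N

With h = a·x + b·y + c and W1 as origin, the differences give:
  (-90)·a + 185·b = -1.0
  (-45)·a + (-55)·b = +0.2
Eliminate b (×(-55) and ×185, subtract): 13275·a = 18.00 → a = ∂h/∂x = +0.001356
Back-substitute: b = ∂h/∂y = -0.004746.
Flow = −∇h = (-0.001356 east, +0.004746 north), which points north.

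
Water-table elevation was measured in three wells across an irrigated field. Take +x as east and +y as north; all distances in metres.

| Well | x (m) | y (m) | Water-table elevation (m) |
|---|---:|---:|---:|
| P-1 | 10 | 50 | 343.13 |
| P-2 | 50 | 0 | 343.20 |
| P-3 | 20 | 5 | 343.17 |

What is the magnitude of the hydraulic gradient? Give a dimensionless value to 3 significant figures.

0.00112

With h = a·x + b·y + c and P-1 as origin, the differences give:
  40·a + (-50)·b = +0.07
  10·a + (-45)·b = +0.04
Eliminate b (×(-45) and ×(-50), subtract): -1300·a = -1.150 → a = ∂h/∂x = +0.0008846
Back-substitute: b = ∂h/∂y = -0.0006923.
|∇h| = √(0.0008846² + -0.0006923²) = 0.001123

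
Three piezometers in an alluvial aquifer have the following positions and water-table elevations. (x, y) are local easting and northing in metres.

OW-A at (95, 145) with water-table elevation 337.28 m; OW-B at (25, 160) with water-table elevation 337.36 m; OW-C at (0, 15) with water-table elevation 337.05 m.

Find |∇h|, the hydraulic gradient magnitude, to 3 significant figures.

Taking OW-A as reference: OW-B−OW-A = (-70, 15, +0.08); OW-C−OW-A = (-95, -130, -0.23).
Determinant of the coordinate differences = (-70)·(-130) − (-95)·15 = 10525.
∂h/∂x = [(+0.08)·(-130) − (-0.23)·15] / 10525 = -0.0006603
∂h/∂y = [(-70)·(-0.23) − (-95)·(+0.08)] / 10525 = +0.002252
|∇h| = √(-0.0006603² + 0.002252²) = 0.002347

0.00235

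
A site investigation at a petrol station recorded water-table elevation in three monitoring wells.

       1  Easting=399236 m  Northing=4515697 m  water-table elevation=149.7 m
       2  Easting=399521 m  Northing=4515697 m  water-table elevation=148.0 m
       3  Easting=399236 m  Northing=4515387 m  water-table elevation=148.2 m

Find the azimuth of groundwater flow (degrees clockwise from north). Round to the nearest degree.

129°

∂h/∂x = (148.0 − 149.7) / (399521 − 399236) = -0.005965
∂h/∂y = (148.2 − 149.7) / (4515387 − 4515697) = +0.004839
Flow direction (−∇h) has components (+0.005965 E, -0.004839 N).
Azimuth = atan2(E, N) = atan2(+0.005965, -0.004839) = 129.0° ≈ 129°.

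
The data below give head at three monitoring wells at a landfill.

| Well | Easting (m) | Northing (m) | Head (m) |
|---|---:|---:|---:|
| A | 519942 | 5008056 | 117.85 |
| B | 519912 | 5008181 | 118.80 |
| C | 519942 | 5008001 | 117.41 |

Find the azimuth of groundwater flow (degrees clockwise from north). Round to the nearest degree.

Differences from A: to B (Δx, Δy, Δh) = (-30, 125, +0.95); to C = (0, -55, -0.44).
Determinant of the coordinate differences = (-30)·(-55) − 0·125 = 1650.
∂h/∂x = [(+0.95)·(-55) − (-0.44)·125] / 1650 = +0.001667
∂h/∂y = [(-30)·(-0.44) − 0·(+0.95)] / 1650 = +0.008000
Flow direction (−∇h) has components (-0.001667 E, -0.008000 N).
Azimuth = atan2(E, N) = atan2(-0.001667, -0.008000) = 191.8° ≈ 192°.

192°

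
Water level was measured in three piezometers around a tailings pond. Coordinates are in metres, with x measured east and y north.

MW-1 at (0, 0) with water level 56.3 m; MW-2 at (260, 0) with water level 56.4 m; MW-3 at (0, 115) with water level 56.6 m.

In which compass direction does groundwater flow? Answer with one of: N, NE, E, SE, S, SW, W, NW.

∂h/∂x = (56.4 − 56.3) / (260 − 0) = +0.0003846
∂h/∂y = (56.6 − 56.3) / (115 − 0) = +0.002609
Flow = −∇h = (-0.0003846 east, -0.002609 north), which points south.

S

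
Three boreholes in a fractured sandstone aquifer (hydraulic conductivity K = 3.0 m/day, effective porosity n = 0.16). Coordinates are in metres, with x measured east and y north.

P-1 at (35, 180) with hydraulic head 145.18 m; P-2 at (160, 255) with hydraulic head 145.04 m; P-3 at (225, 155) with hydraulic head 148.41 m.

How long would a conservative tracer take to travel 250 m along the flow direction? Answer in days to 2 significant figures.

Taking P-1 as reference: P-2−P-1 = (125, 75, -0.14); P-3−P-1 = (190, -25, +3.23).
Solve a·Δx + b·Δy = Δh: det = 125·(-25) − 190·75 = -17375.
∂h/∂x = [(-0.14)·(-25) − (+3.23)·75] / -17375 = +0.01374
∂h/∂y = [125·(+3.23) − 190·(-0.14)] / -17375 = -0.02477
|∇h| = √(0.01374² + -0.02477²) = 0.02833
Seepage velocity v = K·i/n = 3.0 × 0.02833 / 0.16 = 0.5312 m/day.
t = 250 / 0.5312 = 470.6 days.

470 days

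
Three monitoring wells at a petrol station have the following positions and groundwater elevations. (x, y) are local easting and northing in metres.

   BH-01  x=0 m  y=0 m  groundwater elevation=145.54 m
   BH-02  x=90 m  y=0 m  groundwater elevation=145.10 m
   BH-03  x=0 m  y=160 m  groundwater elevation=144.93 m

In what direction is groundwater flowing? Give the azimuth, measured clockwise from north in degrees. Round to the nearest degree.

∂h/∂x = (145.10 − 145.54) / (90 − 0) = -0.004889
∂h/∂y = (144.93 − 145.54) / (160 − 0) = -0.003812
Flow direction (−∇h) has components (+0.004889 E, +0.003812 N).
Azimuth = atan2(E, N) = atan2(+0.004889, +0.003812) = 52.1° ≈ 052°.

052°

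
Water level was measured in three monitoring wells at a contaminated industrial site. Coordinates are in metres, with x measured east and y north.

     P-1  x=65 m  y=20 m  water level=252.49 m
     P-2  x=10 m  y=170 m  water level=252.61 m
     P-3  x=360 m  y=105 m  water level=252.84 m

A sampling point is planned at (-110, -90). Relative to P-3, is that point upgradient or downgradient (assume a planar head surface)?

Differences from P-1: to P-2 (Δx, Δy, Δh) = (-55, 150, +0.12); to P-3 = (295, 85, +0.35).
Solve a·Δx + b·Δy = Δh: det = (-55)·85 − 295·150 = -48925.
∂h/∂x = [(+0.12)·85 − (+0.35)·150] / -48925 = +0.0008646
∂h/∂y = [(-55)·(+0.35) − 295·(+0.12)] / -48925 = +0.001117
Head at (-110, -90) = 252.49 + (+0.0008646)·(-175) + (+0.001117)·(-110) = 252.22 m.
That is lower than the 252.84 m at P-3, so the point is downgradient.

downgradient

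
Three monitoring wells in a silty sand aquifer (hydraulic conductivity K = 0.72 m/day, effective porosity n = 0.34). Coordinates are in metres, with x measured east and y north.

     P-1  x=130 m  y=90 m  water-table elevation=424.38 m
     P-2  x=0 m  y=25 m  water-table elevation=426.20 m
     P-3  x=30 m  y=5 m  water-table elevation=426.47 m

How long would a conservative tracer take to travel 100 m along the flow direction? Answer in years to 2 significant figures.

Taking P-1 as reference: P-2−P-1 = (-130, -65, +1.82); P-3−P-1 = (-100, -85, +2.09).
Solve a·Δx + b·Δy = Δh: det = (-130)·(-85) − (-100)·(-65) = 4550.
∂h/∂x = [(+1.82)·(-85) − (+2.09)·(-65)] / 4550 = -0.004143
∂h/∂y = [(-130)·(+2.09) − (-100)·(+1.82)] / 4550 = -0.01971
|∇h| = √(-0.004143² + -0.01971²) = 0.02014
Seepage velocity v = K·i/n = 0.72 × 0.02014 / 0.34 = 0.04265 m/day.
t = 100 / 0.04265 = 2345 days = 6.42 years.

6.4 years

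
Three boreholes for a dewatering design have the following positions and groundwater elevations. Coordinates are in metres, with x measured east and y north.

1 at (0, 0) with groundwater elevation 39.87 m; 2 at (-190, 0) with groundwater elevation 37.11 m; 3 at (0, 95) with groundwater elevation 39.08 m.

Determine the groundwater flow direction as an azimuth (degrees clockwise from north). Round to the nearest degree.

300°

∂h/∂x = (37.11 − 39.87) / (-190 − 0) = +0.01453
∂h/∂y = (39.08 − 39.87) / (95 − 0) = -0.008316
Flow direction (−∇h) has components (-0.01453 E, +0.008316 N).
Azimuth = atan2(E, N) = atan2(-0.01453, +0.008316) = 299.8° ≈ 300°.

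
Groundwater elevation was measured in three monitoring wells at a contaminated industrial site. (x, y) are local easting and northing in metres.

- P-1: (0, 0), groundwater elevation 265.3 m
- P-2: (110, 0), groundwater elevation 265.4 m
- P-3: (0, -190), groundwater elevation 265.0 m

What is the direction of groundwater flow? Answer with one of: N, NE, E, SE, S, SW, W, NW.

∂h/∂x = (265.4 − 265.3) / (110 − 0) = +0.0009091
∂h/∂y = (265.0 − 265.3) / (-190 − 0) = +0.001579
Flow = −∇h = (-0.0009091 east, -0.001579 north), which points southwest.

SW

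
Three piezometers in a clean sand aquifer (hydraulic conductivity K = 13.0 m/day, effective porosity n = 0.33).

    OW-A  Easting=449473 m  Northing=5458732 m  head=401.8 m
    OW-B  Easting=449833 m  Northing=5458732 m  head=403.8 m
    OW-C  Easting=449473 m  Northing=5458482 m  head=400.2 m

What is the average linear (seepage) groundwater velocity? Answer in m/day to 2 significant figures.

∂h/∂x = (403.8 − 401.8) / (449833 − 449473) = +0.005556
∂h/∂y = (400.2 − 401.8) / (5458482 − 5458732) = +0.006400
|∇h| = √(0.005556² + 0.006400²) = 0.008475
Seepage velocity v = K·i/n = 13.0 × 0.008475 / 0.33 = 0.3339 m/day.

0.33 m/day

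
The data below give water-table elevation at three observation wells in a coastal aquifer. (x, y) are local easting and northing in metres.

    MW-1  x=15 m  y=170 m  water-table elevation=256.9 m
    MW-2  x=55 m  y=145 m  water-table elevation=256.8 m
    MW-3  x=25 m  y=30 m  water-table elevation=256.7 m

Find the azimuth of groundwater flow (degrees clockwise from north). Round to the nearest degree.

Differences from MW-1: to MW-2 (Δx, Δy, Δh) = (40, -25, -0.1); to MW-3 = (10, -140, -0.2).
Determinant of the coordinate differences = 40·(-140) − 10·(-25) = -5350.
∂h/∂x = [(-0.1)·(-140) − (-0.2)·(-25)] / -5350 = -0.001682
∂h/∂y = [40·(-0.2) − 10·(-0.1)] / -5350 = +0.001308
Flow direction (−∇h) has components (+0.001682 E, -0.001308 N).
Azimuth = atan2(E, N) = atan2(+0.001682, -0.001308) = 127.9° ≈ 128°.

128°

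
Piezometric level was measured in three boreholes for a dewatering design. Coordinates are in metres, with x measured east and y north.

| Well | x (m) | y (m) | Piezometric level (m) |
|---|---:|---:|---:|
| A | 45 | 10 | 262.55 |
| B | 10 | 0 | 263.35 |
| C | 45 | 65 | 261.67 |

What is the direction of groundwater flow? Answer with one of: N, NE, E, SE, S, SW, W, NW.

With h = a·x + b·y + c and A as origin, the differences give:
  (-35)·a + (-10)·b = +0.80
  0·a + 55·b = -0.88
Eliminate b (×55 and ×(-10), subtract): -1925·a = 35.200 → a = ∂h/∂x = -0.01829
Back-substitute: b = ∂h/∂y = -0.01600.
Flow = −∇h = (+0.01829 east, +0.01600 north), which points northeast.

NE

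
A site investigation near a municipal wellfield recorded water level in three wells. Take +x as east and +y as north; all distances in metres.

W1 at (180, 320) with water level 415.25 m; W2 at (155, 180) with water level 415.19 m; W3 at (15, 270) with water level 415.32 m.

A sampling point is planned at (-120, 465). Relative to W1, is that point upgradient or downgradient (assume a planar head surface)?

upgradient

Taking W1 as reference: W2−W1 = (-25, -140, -0.06); W3−W1 = (-165, -50, +0.07).
Determinant of the coordinate differences = (-25)·(-50) − (-165)·(-140) = -21850.
∂h/∂x = [(-0.06)·(-50) − (+0.07)·(-140)] / -21850 = -0.0005858
∂h/∂y = [(-25)·(+0.07) − (-165)·(-0.06)] / -21850 = +0.0005332
Head at (-120, 465) = 415.25 + (-0.0005858)·(-300) + (+0.0005332)·(145) = 415.50 m.
That is higher than the 415.25 m at W1, so the point is upgradient.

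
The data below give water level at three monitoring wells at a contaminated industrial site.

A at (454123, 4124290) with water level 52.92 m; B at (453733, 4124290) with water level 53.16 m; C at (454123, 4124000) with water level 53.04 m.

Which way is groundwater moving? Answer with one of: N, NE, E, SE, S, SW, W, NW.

∂h/∂x = (53.16 − 52.92) / (453733 − 454123) = -0.0006154
∂h/∂y = (53.04 − 52.92) / (4124000 − 4124290) = -0.0004138
Flow = −∇h = (+0.0006154 east, +0.0004138 north), which points northeast.

NE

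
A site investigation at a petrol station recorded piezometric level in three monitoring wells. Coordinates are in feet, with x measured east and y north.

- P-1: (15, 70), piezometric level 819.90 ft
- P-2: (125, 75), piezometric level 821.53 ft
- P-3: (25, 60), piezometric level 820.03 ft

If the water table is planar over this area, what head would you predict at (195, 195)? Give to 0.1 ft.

Differences from P-1: to P-2 (Δx, Δy, Δh) = (110, 5, +1.63); to P-3 = (10, -10, +0.13).
Solve a·Δx + b·Δy = Δh: det = 110·(-10) − 10·5 = -1150.
∂h/∂x = [(+1.63)·(-10) − (+0.13)·5] / -1150 = +0.01474
∂h/∂y = [110·(+0.13) − 10·(+1.63)] / -1150 = +0.001739
h(195, 195) = 819.90 + (+0.01474)·(180) + (+0.001739)·(125) = 819.90 +2.653 +0.217 = 822.770 ft.

822.8 ft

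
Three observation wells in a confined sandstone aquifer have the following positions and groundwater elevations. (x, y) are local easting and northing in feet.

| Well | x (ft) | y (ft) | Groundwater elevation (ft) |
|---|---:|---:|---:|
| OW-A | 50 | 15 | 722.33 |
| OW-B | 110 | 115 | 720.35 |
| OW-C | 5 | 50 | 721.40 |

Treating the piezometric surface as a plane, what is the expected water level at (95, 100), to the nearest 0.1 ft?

Differences from OW-A: to OW-B (Δx, Δy, Δh) = (60, 100, -1.98); to OW-C = (-45, 35, -0.93).
Determinant of the coordinate differences = 60·35 − (-45)·100 = 6600.
∂h/∂x = [(-1.98)·35 − (-0.93)·100] / 6600 = +0.003591
∂h/∂y = [60·(-0.93) − (-45)·(-1.98)] / 6600 = -0.02195
h(95, 100) = 722.33 + (+0.003591)·(45) + (-0.02195)·(85) = 722.33 +0.162 -1.866 = 720.625 ft.

720.6 ft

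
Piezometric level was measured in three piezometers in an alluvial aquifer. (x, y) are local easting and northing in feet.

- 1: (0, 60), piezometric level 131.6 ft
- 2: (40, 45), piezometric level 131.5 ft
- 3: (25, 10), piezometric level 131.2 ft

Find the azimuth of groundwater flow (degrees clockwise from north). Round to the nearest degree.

Taking 1 as reference: 2−1 = (40, -15, -0.1); 3−1 = (25, -50, -0.4).
Solve a·Δx + b·Δy = Δh: det = 40·(-50) − 25·(-15) = -1625.
∂h/∂x = [(-0.1)·(-50) − (-0.4)·(-15)] / -1625 = +0.0006154
∂h/∂y = [40·(-0.4) − 25·(-0.1)] / -1625 = +0.008308
Flow direction (−∇h) has components (-0.0006154 E, -0.008308 N).
Azimuth = atan2(E, N) = atan2(-0.0006154, -0.008308) = 184.2° ≈ 184°.

184°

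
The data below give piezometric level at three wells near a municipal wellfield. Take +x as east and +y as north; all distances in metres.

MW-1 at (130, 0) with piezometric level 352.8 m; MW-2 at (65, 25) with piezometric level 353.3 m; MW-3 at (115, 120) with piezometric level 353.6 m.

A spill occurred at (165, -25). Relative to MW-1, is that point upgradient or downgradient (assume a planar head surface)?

downgradient

Three-point gradient (reference MW-1): Δ to MW-2 = (-65, 25, +0.5), Δ to MW-3 = (-15, 120, +0.8).
∂h/∂x = -0.005387, ∂h/∂y = +0.005993 (det = -7425).
Head at (165, -25) = 352.8 + (-0.005387)·(35) + (+0.005993)·(-25) = 352.46 m.
That is lower than the 352.8 m at MW-1, so the point is downgradient.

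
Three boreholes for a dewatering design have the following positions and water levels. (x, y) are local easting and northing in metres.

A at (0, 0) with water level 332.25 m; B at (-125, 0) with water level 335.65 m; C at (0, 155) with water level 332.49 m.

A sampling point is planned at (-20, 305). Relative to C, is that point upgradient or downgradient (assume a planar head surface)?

upgradient

∂h/∂x = (335.65 − 332.25) / (-125 − 0) = -0.02720
∂h/∂y = (332.49 − 332.25) / (155 − 0) = +0.001548
Head at (-20, 305) = 332.25 + (-0.02720)·(-20) + (+0.001548)·(305) = 333.27 m.
That is higher than the 332.49 m at C, so the point is upgradient.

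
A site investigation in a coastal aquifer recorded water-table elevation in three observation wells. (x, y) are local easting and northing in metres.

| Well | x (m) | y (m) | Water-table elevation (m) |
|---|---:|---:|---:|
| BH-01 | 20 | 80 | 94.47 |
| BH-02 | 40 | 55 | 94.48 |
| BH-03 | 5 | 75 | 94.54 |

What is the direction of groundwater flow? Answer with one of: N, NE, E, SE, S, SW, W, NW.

NE

Differences from BH-01: to BH-02 (Δx, Δy, Δh) = (20, -25, +0.01); to BH-03 = (-15, -5, +0.07).
Solve a·Δx + b·Δy = Δh: det = 20·(-5) − (-15)·(-25) = -475.
∂h/∂x = [(+0.01)·(-5) − (+0.07)·(-25)] / -475 = -0.003579
∂h/∂y = [20·(+0.07) − (-15)·(+0.01)] / -475 = -0.003263
Flow = −∇h = (+0.003579 east, +0.003263 north), which points northeast.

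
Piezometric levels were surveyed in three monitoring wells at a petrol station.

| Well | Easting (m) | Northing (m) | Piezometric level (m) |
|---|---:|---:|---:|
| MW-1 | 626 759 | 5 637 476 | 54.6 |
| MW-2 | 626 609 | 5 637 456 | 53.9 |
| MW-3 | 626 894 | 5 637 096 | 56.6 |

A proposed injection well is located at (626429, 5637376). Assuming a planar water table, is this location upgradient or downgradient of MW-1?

downgradient

With h = a·x + b·y + c and MW-1 as origin, the differences give:
  (-150)·a + (-20)·b = -0.7
  135·a + (-380)·b = +2.0
Eliminate b (×(-380) and ×(-20), subtract): 59700·a = 306.00 → a = ∂h/∂x = +0.005126
Back-substitute: b = ∂h/∂y = -0.003442.
Head at (626429, 5637376) = 54.6 + (+0.005126)·(-330) + (-0.003442)·(-100) = 53.25 m.
That is lower than the 54.6 m at MW-1, so the point is downgradient.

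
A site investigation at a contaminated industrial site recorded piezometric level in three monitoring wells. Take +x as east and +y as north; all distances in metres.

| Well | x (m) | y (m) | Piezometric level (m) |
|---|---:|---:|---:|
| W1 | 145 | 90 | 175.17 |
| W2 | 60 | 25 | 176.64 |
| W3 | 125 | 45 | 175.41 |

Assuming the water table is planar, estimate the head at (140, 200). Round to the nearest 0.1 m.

Three-point gradient (reference W1): Δ to W2 = (-85, -65, +1.47), Δ to W3 = (-20, -45, +0.24).
∂h/∂x = -0.02002, ∂h/∂y = +0.003564 (det = 2525).
h(140, 200) = 175.17 + (-0.02002)·(-5) + (+0.003564)·(110) = 175.17 +0.100 +0.392 = 175.662 m.

175.7 m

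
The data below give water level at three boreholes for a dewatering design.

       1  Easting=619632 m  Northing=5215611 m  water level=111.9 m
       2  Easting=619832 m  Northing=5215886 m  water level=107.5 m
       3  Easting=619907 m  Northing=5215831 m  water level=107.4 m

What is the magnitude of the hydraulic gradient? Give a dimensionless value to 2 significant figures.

0.013

With h = a·x + b·y + c and 1 as origin, the differences give:
  200·a + 275·b = -4.4
  275·a + 220·b = -4.5
Eliminate b (×220 and ×275, subtract): -31625·a = 269.50 → a = ∂h/∂x = -0.008522
Back-substitute: b = ∂h/∂y = -0.009802.
|∇h| = √(-0.008522² + -0.009802²) = 0.01299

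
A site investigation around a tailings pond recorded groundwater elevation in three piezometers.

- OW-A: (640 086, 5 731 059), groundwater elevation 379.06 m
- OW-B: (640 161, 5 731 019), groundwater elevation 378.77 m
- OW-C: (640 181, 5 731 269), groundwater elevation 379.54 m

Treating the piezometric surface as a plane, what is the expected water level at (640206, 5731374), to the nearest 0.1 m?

379.8 m

With h = a·x + b·y + c and OW-A as origin, the differences give:
  75·a + (-40)·b = -0.29
  95·a + 210·b = +0.48
Eliminate b (×210 and ×(-40), subtract): 19550·a = -41.700 → a = ∂h/∂x = -0.002133
Back-substitute: b = ∂h/∂y = +0.003251.
h(640206, 5731374) = 379.06 + (-0.002133)·(120) + (+0.003251)·(315) = 379.06 -0.256 +1.024 = 379.828 m.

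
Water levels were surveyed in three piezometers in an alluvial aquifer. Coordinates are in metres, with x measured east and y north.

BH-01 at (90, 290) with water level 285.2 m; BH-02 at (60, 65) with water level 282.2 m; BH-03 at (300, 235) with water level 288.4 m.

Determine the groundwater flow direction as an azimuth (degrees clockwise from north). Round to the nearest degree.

239°

Differences from BH-01: to BH-02 (Δx, Δy, Δh) = (-30, -225, -3.0); to BH-03 = (210, -55, +3.2).
Determinant of the coordinate differences = (-30)·(-55) − 210·(-225) = 48900.
∂h/∂x = [(-3.0)·(-55) − (+3.2)·(-225)] / 48900 = +0.01810
∂h/∂y = [(-30)·(+3.2) − 210·(-3.0)] / 48900 = +0.01092
Flow direction (−∇h) has components (-0.01810 E, -0.01092 N).
Azimuth = atan2(E, N) = atan2(-0.01810, -0.01092) = 238.9° ≈ 239°.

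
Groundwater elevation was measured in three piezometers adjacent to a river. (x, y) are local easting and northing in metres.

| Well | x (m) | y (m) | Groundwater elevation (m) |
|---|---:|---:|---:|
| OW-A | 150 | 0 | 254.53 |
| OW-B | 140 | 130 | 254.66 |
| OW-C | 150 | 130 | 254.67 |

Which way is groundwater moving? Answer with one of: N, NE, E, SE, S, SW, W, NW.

Three-point gradient (reference OW-A): Δ to OW-B = (-10, 130, +0.13), Δ to OW-C = (0, 130, +0.14).
∂h/∂x = +0.0010000, ∂h/∂y = +0.001077 (det = -1300).
Flow = −∇h = (-0.0010000 east, -0.001077 north), which points southwest.

SW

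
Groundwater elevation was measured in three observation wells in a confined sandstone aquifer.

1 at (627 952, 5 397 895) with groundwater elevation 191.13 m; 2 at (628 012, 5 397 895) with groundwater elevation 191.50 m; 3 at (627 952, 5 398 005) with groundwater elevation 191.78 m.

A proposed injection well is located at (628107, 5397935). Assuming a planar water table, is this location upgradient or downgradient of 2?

∂h/∂x = (191.50 − 191.13) / (628012 − 627952) = +0.006167
∂h/∂y = (191.78 − 191.13) / (5398005 − 5397895) = +0.005909
Head at (628107, 5397935) = 191.13 + (+0.006167)·(155) + (+0.005909)·(40) = 192.32 m.
That is higher than the 191.50 m at 2, so the point is upgradient.

upgradient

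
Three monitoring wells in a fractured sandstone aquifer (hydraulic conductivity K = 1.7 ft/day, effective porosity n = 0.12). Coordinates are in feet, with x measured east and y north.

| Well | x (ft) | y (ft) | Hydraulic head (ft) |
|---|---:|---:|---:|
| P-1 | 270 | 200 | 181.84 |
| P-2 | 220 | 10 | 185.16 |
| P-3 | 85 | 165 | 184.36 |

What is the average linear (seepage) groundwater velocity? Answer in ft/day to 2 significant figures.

Three-point gradient (reference P-1): Δ to P-2 = (-50, -190, +3.32), Δ to P-3 = (-185, -35, +2.52).
∂h/∂x = -0.01086, ∂h/∂y = -0.01462 (det = -33400).
|∇h| = √(-0.01086² + -0.01462²) = 0.01821
Seepage velocity v = K·i/n = 1.7 × 0.01821 / 0.12 = 0.258 ft/day.

0.26 ft/day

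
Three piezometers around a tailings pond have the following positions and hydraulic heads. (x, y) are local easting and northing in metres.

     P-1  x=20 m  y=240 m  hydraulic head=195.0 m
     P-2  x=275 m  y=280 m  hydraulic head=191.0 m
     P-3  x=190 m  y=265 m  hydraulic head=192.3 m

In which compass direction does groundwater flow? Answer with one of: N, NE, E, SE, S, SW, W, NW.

SE

Differences from P-1: to P-2 (Δx, Δy, Δh) = (255, 40, -4.0); to P-3 = (170, 25, -2.7).
Determinant of the coordinate differences = 255·25 − 170·40 = -425.
∂h/∂x = [(-4.0)·25 − (-2.7)·40] / -425 = -0.01882
∂h/∂y = [255·(-2.7) − 170·(-4.0)] / -425 = +0.02000
Flow = −∇h = (+0.01882 east, -0.02000 north), which points southeast.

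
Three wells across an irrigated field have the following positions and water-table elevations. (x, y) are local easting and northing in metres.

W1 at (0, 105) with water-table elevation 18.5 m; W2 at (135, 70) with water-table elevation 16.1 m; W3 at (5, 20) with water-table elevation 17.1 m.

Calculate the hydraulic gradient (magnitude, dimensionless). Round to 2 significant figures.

Differences from W1: to W2 (Δx, Δy, Δh) = (135, -35, -2.4); to W3 = (5, -85, -1.4).
Solve a·Δx + b·Δy = Δh: det = 135·(-85) − 5·(-35) = -11300.
∂h/∂x = [(-2.4)·(-85) − (-1.4)·(-35)] / -11300 = -0.01372
∂h/∂y = [135·(-1.4) − 5·(-2.4)] / -11300 = +0.01566
|∇h| = √(-0.01372² + 0.01566²) = 0.02082

0.021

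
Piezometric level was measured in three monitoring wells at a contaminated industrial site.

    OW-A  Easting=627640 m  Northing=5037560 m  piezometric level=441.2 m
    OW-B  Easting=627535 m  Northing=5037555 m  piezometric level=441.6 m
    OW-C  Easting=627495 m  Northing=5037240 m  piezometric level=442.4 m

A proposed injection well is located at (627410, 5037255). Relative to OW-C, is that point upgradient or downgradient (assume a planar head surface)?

With h = a·x + b·y + c and OW-A as origin, the differences give:
  (-105)·a + (-5)·b = +0.4
  (-145)·a + (-320)·b = +1.2
Eliminate b (×(-320) and ×(-5), subtract): 32875·a = -122.00 → a = ∂h/∂x = -0.003711
Back-substitute: b = ∂h/∂y = -0.002068.
Head at (627410, 5037255) = 441.2 + (-0.003711)·(-230) + (-0.002068)·(-305) = 442.68 m.
That is higher than the 442.4 m at OW-C, so the point is upgradient.

upgradient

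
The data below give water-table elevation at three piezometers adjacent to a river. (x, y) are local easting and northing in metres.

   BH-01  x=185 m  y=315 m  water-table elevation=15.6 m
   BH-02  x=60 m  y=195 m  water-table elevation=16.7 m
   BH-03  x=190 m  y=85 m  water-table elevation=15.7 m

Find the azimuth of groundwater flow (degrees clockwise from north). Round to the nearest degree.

Three-point gradient (reference BH-01): Δ to BH-02 = (-125, -120, +1.1), Δ to BH-03 = (5, -230, +0.1).
∂h/∂x = -0.008211, ∂h/∂y = -0.0006133 (det = 29350).
Flow direction (−∇h) has components (+0.008211 E, +0.0006133 N).
Azimuth = atan2(E, N) = atan2(+0.008211, +0.0006133) = 85.7° ≈ 086°.

086°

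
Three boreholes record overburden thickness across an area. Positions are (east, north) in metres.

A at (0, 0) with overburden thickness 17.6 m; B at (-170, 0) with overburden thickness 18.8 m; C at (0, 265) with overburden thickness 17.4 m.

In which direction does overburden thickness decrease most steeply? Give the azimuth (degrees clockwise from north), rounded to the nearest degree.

084°

∂d/∂x = (18.8 − 17.6) / (-170 − 0) = -0.007059
∂d/∂y = (17.4 − 17.6) / (265 − 0) = -0.0007547
Steepest decrease is along −∇f: components (+0.007059 E, +0.0007547 N).
Azimuth = atan2(+0.007059, +0.0007547) = 83.9° ≈ 084°.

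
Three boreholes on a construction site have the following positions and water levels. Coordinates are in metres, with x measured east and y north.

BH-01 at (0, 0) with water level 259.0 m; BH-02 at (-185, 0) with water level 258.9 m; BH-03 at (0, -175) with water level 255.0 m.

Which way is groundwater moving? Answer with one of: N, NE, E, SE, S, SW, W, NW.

∂h/∂x = (258.9 − 259.0) / (-185 − 0) = +0.0005405
∂h/∂y = (255.0 − 259.0) / (-175 − 0) = +0.02286
Flow = −∇h = (-0.0005405 east, -0.02286 north), which points south.

S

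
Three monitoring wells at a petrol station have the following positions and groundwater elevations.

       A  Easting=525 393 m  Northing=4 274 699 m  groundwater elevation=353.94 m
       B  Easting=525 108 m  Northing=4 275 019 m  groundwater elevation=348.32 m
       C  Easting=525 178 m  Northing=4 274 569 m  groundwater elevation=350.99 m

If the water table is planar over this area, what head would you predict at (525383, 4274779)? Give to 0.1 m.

353.5 m

With h = a·x + b·y + c and A as origin, the differences give:
  (-285)·a + 320·b = -5.62
  (-215)·a + (-130)·b = -2.95
Eliminate b (×(-130) and ×320, subtract): 105850·a = 1674.600 → a = ∂h/∂x = +0.01582
Back-substitute: b = ∂h/∂y = -0.003472.
h(525383, 4274779) = 353.94 + (+0.01582)·(-10) + (-0.003472)·(80) = 353.94 -0.158 -0.278 = 353.504 m.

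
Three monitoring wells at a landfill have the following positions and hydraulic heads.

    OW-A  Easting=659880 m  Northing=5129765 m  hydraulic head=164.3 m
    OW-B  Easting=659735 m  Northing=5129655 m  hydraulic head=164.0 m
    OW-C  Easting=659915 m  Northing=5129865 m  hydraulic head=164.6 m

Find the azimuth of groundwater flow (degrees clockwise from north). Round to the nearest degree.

175°

With h = a·x + b·y + c and OW-A as origin, the differences give:
  (-145)·a + (-110)·b = -0.3
  35·a + 100·b = +0.3
Eliminate b (×100 and ×(-110), subtract): -10650·a = 3.00 → a = ∂h/∂x = -0.0002817
Back-substitute: b = ∂h/∂y = +0.003099.
Flow direction (−∇h) has components (+0.0002817 E, -0.003099 N).
Azimuth = atan2(E, N) = atan2(+0.0002817, -0.003099) = 174.8° ≈ 175°.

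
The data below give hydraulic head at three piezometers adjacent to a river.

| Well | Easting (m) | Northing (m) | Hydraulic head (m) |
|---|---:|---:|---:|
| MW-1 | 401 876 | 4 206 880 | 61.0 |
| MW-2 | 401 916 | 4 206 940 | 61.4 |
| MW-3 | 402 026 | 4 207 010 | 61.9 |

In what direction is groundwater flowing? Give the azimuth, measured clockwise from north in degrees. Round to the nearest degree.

Three-point gradient (reference MW-1): Δ to MW-2 = (40, 60, +0.4), Δ to MW-3 = (150, 130, +0.9).
∂h/∂x = +0.0005263, ∂h/∂y = +0.006316 (det = -3800).
Flow direction (−∇h) has components (-0.0005263 E, -0.006316 N).
Azimuth = atan2(E, N) = atan2(-0.0005263, -0.006316) = 184.8° ≈ 185°.

185°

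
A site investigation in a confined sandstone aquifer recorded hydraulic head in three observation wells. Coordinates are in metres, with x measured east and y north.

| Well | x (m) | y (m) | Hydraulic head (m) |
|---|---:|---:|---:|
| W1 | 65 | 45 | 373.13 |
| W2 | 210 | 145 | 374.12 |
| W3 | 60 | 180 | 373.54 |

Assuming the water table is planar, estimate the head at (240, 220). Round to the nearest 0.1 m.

Taking W1 as reference: W2−W1 = (145, 100, +0.99); W3−W1 = (-5, 135, +0.41).
Determinant of the coordinate differences = 145·135 − (-5)·100 = 20075.
∂h/∂x = [(+0.99)·135 − (+0.41)·100] / 20075 = +0.004615
∂h/∂y = [145·(+0.41) − (-5)·(+0.99)] / 20075 = +0.003208
h(240, 220) = 373.13 + (+0.004615)·(175) + (+0.003208)·(175) = 373.13 +0.808 +0.561 = 374.499 m.

374.5 m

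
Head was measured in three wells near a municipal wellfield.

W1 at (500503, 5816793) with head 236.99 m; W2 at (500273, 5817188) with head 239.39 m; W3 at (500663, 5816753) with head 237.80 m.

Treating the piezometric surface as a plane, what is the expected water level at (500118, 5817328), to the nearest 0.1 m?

239.7 m

Three-point gradient (reference W1): Δ to W2 = (-230, 395, +2.40), Δ to W3 = (160, -40, +0.81).
∂h/∂x = +0.007703, ∂h/∂y = +0.01056 (det = -54000).
h(500118, 5817328) = 236.99 + (+0.007703)·(-385) + (+0.01056)·(535) = 236.99 -2.966 +5.650 = 239.675 m.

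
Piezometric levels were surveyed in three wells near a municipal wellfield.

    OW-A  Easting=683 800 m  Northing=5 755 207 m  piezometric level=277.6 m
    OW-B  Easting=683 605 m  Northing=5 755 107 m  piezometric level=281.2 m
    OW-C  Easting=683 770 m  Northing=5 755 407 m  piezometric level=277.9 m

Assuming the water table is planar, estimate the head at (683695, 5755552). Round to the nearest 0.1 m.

Differences from OW-A: to OW-B (Δx, Δy, Δh) = (-195, -100, +3.6); to OW-C = (-30, 200, +0.3).
Determinant of the coordinate differences = (-195)·200 − (-30)·(-100) = -42000.
∂h/∂x = [(+3.6)·200 − (+0.3)·(-100)] / -42000 = -0.01786
∂h/∂y = [(-195)·(+0.3) − (-30)·(+3.6)] / -42000 = -0.001179
h(683695, 5755552) = 277.6 + (-0.01786)·(-105) + (-0.001179)·(345) = 277.6 +1.875 -0.407 = 279.068 m.

279.1 m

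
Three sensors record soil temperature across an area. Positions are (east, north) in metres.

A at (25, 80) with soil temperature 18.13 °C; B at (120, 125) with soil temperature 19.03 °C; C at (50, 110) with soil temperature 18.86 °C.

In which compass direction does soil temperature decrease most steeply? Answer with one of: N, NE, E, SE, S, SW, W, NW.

S

With T = a·x + b·y + c and A as origin, the differences give:
  95·a + 45·b = +0.90
  25·a + 30·b = +0.73
Eliminate b (×30 and ×45, subtract): 1725·a = -5.850 → a = ∂T/∂x = -0.003391
Back-substitute: b = ∂T/∂y = +0.02716.
Steepest decrease is along −∇f = (+0.003391 E, -0.02716 N) → south.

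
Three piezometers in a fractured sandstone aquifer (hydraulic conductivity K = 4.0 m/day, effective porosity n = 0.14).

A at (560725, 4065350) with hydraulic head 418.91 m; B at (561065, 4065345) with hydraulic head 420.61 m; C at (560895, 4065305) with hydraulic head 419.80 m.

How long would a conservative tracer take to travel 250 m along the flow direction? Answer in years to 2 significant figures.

Differences from A: to B (Δx, Δy, Δh) = (340, -5, +1.70); to C = (170, -45, +0.89).
Solve a·Δx + b·Δy = Δh: det = 340·(-45) − 170·(-5) = -14450.
∂h/∂x = [(+1.70)·(-45) − (+0.89)·(-5)] / -14450 = +0.004986
∂h/∂y = [340·(+0.89) − 170·(+1.70)] / -14450 = -0.0009412
|∇h| = √(0.004986² + -0.0009412²) = 0.005074
Seepage velocity v = K·i/n = 4.0 × 0.005074 / 0.14 = 0.145 m/day.
t = 250 / 0.145 = 1724 days = 4.72 years.

4.7 years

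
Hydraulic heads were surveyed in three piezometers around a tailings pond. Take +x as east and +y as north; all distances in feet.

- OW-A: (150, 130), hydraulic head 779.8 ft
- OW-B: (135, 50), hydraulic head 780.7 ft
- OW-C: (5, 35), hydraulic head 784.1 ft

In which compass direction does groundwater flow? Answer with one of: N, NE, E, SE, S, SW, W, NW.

Taking OW-A as reference: OW-B−OW-A = (-15, -80, +0.9); OW-C−OW-A = (-145, -95, +4.3).
Solve a·Δx + b·Δy = Δh: det = (-15)·(-95) − (-145)·(-80) = -10175.
∂h/∂x = [(+0.9)·(-95) − (+4.3)·(-80)] / -10175 = -0.02541
∂h/∂y = [(-15)·(+4.3) − (-145)·(+0.9)] / -10175 = -0.006486
Flow = −∇h = (+0.02541 east, +0.006486 north), which points east.

E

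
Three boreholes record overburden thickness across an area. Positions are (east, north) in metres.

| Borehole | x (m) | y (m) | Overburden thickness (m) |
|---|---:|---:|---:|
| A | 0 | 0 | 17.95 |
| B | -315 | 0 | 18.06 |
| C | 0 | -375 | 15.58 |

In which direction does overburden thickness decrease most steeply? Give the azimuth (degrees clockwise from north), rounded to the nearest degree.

∂d/∂x = (18.06 − 17.95) / (-315 − 0) = -0.0003492
∂d/∂y = (15.58 − 17.95) / (-375 − 0) = +0.006320
Steepest decrease is along −∇f: components (+0.0003492 E, -0.006320 N).
Azimuth = atan2(+0.0003492, -0.006320) = 176.8° ≈ 177°.

177°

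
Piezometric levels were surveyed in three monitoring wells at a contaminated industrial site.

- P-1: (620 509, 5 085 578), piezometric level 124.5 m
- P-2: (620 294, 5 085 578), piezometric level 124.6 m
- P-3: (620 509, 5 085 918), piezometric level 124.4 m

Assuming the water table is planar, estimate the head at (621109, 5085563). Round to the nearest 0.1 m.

∂h/∂x = (124.6 − 124.5) / (620294 − 620509) = -0.0004651
∂h/∂y = (124.4 − 124.5) / (5085918 − 5085578) = -0.0002941
h(621109, 5085563) = 124.5 + (-0.0004651)·(600) + (-0.0002941)·(-15) = 124.5 -0.279 +0.004 = 124.225 m.

124.2 m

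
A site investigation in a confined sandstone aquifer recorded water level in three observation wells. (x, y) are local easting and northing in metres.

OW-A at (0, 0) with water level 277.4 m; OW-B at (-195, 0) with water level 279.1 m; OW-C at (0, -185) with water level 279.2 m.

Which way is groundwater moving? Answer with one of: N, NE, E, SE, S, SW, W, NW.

NE

∂h/∂x = (279.1 − 277.4) / (-195 − 0) = -0.008718
∂h/∂y = (279.2 − 277.4) / (-185 − 0) = -0.009730
Flow = −∇h = (+0.008718 east, +0.009730 north), which points northeast.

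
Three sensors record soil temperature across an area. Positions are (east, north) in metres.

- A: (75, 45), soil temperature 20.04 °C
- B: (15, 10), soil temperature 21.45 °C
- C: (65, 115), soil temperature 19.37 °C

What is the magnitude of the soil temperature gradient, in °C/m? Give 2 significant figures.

0.020 °C/m

With T = a·x + b·y + c and A as origin, the differences give:
  (-60)·a + (-35)·b = +1.41
  (-10)·a + 70·b = -0.67
Eliminate b (×70 and ×(-35), subtract): -4550·a = 75.250 → a = ∂T/∂x = -0.01654
Back-substitute: b = ∂T/∂y = -0.01193.
|∇f| = √(-0.01654² + -0.01193²) = 0.02039 °C/m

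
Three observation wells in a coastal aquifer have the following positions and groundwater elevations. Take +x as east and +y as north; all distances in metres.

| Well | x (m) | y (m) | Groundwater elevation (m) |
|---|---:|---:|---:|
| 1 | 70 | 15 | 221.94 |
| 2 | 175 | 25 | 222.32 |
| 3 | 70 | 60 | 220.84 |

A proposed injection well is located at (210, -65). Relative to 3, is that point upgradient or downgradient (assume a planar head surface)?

upgradient

With h = a·x + b·y + c and 1 as origin, the differences give:
  105·a + 10·b = +0.38
  0·a + 45·b = -1.10
Eliminate b (×45 and ×10, subtract): 4725·a = 28.100 → a = ∂h/∂x = +0.005947
Back-substitute: b = ∂h/∂y = -0.02444.
Head at (210, -65) = 221.94 + (+0.005947)·(140) + (-0.02444)·(-80) = 224.73 m.
That is higher than the 220.84 m at 3, so the point is upgradient.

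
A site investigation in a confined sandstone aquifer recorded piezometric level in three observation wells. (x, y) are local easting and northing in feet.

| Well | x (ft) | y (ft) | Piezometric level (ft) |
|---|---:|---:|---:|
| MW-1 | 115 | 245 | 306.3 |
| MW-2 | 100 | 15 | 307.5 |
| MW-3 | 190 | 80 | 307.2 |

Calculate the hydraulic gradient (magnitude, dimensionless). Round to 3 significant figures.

Three-point gradient (reference MW-1): Δ to MW-2 = (-15, -230, +1.2), Δ to MW-3 = (75, -165, +0.9).
∂h/∂x = +0.0004563, ∂h/∂y = -0.005247 (det = 19725).
|∇h| = √(0.0004563² + -0.005247²) = 0.005267

0.00527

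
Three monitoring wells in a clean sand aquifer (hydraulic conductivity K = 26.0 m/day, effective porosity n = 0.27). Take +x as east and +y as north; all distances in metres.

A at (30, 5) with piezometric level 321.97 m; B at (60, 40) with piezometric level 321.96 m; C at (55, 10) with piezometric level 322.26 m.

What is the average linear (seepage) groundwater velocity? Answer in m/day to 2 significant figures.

1.8 m/day

Taking A as reference: B−A = (30, 35, -0.01); C−A = (25, 5, +0.29).
Solve a·Δx + b·Δy = Δh: det = 30·5 − 25·35 = -725.
∂h/∂x = [(-0.01)·5 − (+0.29)·35] / -725 = +0.01407
∂h/∂y = [30·(+0.29) − 25·(-0.01)] / -725 = -0.01234
|∇h| = √(0.01407² + -0.01234²) = 0.01871
Seepage velocity v = K·i/n = 26.0 × 0.01871 / 0.27 = 1.802 m/day.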